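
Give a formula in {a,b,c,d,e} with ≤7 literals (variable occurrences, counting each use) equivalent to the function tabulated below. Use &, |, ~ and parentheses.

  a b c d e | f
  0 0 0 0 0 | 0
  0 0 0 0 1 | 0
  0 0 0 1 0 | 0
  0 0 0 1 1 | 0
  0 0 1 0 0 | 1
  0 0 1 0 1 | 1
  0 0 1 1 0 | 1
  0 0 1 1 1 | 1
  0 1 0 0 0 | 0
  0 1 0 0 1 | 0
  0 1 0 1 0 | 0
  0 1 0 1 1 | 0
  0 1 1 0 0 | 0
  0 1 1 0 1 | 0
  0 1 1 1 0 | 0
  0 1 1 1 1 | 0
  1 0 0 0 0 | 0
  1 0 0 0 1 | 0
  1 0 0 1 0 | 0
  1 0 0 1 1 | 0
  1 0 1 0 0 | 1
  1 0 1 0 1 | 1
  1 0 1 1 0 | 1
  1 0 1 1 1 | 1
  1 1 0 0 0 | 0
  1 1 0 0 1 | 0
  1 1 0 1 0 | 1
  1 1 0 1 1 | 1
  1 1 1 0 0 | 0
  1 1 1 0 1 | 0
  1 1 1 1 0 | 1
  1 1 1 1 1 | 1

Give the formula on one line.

((b | c) & (~b | (d & (a & b))))

  (b | c) = 00001111111111110000111111111111
  ~b = 11111111000000001111111100000000
  (a & b) = 00000000000000000000000011111111
  (d & (a & b)) = 00000000000000000000000000110011
  (~b | (d & (a & b))) = 11111111000000001111111100110011
  ((b | c) & (~b | (d & (a & b)))) = 00001111000000000000111100110011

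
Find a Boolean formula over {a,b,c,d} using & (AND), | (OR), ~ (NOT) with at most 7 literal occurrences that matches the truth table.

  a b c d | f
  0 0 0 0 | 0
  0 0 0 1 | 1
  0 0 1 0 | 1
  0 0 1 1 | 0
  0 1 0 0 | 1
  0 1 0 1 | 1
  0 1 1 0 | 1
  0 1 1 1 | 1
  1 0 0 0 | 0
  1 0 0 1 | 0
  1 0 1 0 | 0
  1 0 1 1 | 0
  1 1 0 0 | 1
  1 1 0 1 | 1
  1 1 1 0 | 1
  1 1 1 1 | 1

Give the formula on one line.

  (d | c) = 0111011101110111
  ((d | c) | b) = 0111111101111111
  ~a = 1111111100000000
  ~c = 1100110011001100
  ~d = 1010101010101010
  (~c | ~d) = 1110111011101110
  (~a & (~c | ~d)) = 1110111000000000
  (((d | c) | b) & (~a & (~c | ~d))) = 0110111000000000
  (b | (((d | c) | b) & (~a & (~c | ~d)))) = 0110111100001111

(b | (((d | c) | b) & (~a & (~c | ~d))))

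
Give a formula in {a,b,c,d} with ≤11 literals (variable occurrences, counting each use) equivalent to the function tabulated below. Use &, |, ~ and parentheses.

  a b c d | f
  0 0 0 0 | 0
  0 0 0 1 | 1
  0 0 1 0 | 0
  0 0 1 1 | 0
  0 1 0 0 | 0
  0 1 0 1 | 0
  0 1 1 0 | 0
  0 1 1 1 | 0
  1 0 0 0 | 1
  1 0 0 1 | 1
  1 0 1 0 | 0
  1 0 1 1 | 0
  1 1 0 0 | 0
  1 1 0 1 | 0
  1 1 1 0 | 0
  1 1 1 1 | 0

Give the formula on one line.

  ~d = 1010101010101010
  (~d | a) = 1010101011111111
  (c & (~d | a)) = 0010001000110011
  (d | c) = 0111011101110111
  ((d | c) | a) = 0111011111111111
  ~b = 1111000011110000
  (((d | c) | a) & ~b) = 0111000011110000
  ((c & (~d | a)) | (((d | c) | a) & ~b)) = 0111001011110011
  ~c = 1100110011001100
  (((c & (~d | a)) | (((d | c) | a) & ~b)) & ~c) = 0100000011000000

(((c & (~d | a)) | (((d | c) | a) & ~b)) & ~c)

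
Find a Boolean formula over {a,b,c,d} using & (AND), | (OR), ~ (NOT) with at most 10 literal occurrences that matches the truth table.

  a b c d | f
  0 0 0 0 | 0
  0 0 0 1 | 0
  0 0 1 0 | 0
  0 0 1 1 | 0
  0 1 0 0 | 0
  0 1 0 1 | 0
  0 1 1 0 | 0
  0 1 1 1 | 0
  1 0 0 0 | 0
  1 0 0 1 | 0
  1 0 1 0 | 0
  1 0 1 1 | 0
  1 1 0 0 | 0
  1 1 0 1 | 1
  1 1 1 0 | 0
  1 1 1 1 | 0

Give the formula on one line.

  ~a = 1111111100000000
  ~c = 1100110011001100
  (~a | ~c) = 1111111111001100
  (~a | c) = 1111111100110011
  (a & (~a | c)) = 0000000000110011
  (d & a) = 0000000001010101
  ((d & a) & b) = 0000000000000101
  ((a & (~a | c)) | ((d & a) & b)) = 0000000000110111
  ((~a | ~c) & ((a & (~a | c)) | ((d & a) & b))) = 0000000000000100

((~a | ~c) & ((a & (~a | c)) | ((d & a) & b)))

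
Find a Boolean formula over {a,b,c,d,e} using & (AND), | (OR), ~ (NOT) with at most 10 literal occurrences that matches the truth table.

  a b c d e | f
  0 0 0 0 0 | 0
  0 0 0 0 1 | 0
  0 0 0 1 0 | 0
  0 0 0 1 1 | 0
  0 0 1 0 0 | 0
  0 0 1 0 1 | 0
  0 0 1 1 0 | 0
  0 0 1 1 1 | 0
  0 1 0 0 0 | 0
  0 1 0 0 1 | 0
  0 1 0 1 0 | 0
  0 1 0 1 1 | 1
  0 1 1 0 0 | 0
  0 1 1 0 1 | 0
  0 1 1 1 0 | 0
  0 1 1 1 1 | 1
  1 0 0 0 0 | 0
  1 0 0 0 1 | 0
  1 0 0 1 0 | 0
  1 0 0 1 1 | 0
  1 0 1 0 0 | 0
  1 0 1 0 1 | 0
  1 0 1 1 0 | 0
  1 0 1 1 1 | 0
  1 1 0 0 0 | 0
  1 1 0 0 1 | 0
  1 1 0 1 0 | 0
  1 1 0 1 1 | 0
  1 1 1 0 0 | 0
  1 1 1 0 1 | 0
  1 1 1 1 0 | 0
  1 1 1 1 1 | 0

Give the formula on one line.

((b & d) & (((e | ~c) & ~a) & ((~b | e) | ~d)))

  (b & d) = 00000000001100110000000000110011
  ~c = 11110000111100001111000011110000
  (e | ~c) = 11110101111101011111010111110101
  ~a = 11111111111111110000000000000000
  ((e | ~c) & ~a) = 11110101111101010000000000000000
  ~b = 11111111000000001111111100000000
  (~b | e) = 11111111010101011111111101010101
  ~d = 11001100110011001100110011001100
  ((~b | e) | ~d) = 11111111110111011111111111011101
  (((e | ~c) & ~a) & ((~b | e) | ~d)) = 11110101110101010000000000000000
  ((b & d) & (((e | ~c) & ~a) & ((~b | e) | ~d))) = 00000000000100010000000000000000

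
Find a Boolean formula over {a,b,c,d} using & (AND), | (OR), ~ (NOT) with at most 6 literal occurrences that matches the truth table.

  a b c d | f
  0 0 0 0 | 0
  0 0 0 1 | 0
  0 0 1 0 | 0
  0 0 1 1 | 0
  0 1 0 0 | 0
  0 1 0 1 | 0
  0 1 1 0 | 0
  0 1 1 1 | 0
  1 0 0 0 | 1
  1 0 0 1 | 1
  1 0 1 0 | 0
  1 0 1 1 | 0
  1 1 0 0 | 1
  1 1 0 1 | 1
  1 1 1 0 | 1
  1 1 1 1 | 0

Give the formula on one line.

  ~d = 1010101010101010
  (b & a) = 0000000000001111
  (~d & (b & a)) = 0000000000001010
  ~c = 1100110011001100
  ((~d & (b & a)) | ~c) = 1100110011001110
  (a & ((~d & (b & a)) | ~c)) = 0000000011001110

(a & ((~d & (b & a)) | ~c))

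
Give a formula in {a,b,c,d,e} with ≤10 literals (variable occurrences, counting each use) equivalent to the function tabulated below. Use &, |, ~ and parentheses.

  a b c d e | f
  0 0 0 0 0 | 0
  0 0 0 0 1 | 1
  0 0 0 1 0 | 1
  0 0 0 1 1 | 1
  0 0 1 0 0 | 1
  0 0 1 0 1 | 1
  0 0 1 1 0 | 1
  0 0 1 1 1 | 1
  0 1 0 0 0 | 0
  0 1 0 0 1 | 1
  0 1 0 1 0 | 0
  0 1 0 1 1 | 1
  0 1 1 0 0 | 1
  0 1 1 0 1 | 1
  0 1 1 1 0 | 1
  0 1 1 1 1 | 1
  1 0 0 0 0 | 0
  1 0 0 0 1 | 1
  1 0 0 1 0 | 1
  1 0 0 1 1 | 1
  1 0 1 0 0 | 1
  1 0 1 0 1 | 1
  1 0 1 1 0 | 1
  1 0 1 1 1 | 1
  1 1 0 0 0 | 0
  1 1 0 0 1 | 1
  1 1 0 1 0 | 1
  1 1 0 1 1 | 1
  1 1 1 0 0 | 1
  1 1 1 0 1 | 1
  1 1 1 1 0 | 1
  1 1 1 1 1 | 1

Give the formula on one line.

(((~c & e) | ((d & (a | e)) | c)) | (d & ~b))

  ~c = 11110000111100001111000011110000
  (~c & e) = 01010000010100000101000001010000
  (a | e) = 01010101010101011111111111111111
  (d & (a | e)) = 00010001000100010011001100110011
  ((d & (a | e)) | c) = 00011111000111110011111100111111
  ((~c & e) | ((d & (a | e)) | c)) = 01011111010111110111111101111111
  ~b = 11111111000000001111111100000000
  (d & ~b) = 00110011000000000011001100000000
  (((~c & e) | ((d & (a | e)) | c)) | (d & ~b)) = 01111111010111110111111101111111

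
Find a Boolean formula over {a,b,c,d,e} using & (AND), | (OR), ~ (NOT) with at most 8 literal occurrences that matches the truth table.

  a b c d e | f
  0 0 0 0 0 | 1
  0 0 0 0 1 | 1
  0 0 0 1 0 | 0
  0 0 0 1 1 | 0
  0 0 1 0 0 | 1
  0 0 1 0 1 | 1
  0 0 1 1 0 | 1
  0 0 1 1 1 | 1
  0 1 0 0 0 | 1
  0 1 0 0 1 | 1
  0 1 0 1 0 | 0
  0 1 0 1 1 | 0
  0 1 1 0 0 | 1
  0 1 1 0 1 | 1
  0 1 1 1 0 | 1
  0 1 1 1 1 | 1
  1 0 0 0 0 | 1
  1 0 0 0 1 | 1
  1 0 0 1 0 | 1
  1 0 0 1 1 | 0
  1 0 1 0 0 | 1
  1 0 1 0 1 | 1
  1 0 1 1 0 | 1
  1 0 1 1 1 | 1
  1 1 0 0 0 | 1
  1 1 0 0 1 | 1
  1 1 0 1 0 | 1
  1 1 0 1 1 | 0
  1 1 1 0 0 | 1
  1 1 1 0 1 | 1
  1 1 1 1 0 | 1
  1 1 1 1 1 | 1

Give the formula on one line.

  ~e = 10101010101010101010101010101010
  (c | ~e) = 10101111101011111010111110101111
  ~d = 11001100110011001100110011001100
  (a | ~d) = 11001100110011001111111111111111
  (c | (a | ~d)) = 11001111110011111111111111111111
  ((c | ~e) & (c | (a | ~d))) = 10001111100011111010111110101111
  (((c | ~e) & (c | (a | ~d))) | ~d) = 11001111110011111110111111101111

(((c | ~e) & (c | (a | ~d))) | ~d)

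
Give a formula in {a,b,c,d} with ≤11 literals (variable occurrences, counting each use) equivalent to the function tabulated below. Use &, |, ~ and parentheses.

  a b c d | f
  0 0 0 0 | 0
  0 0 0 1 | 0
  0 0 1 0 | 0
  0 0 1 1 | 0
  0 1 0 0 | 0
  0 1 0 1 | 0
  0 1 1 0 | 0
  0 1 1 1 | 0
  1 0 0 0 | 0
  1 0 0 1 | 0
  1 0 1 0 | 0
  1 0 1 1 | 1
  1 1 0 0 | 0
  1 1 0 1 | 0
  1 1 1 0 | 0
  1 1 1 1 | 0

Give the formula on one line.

  (d & c) = 0001000100010001
  ~d = 1010101010101010
  (a | ~d) = 1010101011111111
  ~a = 1111111100000000
  (b | ~a) = 1111111100001111
  (b | a) = 0000111111111111
  ((b | ~a) & (b | a)) = 0000111100001111
  ((a | ~d) | ((b | ~a) & (b | a))) = 1010111111111111
  ((d & c) & ((a | ~d) | ((b | ~a) & (b | a)))) = 0000000100010001
  ~b = 1111000011110000
  (((d & c) & ((a | ~d) | ((b | ~a) & (b | a)))) & ~b) = 0000000000010000

(((d & c) & ((a | ~d) | ((b | ~a) & (b | a)))) & ~b)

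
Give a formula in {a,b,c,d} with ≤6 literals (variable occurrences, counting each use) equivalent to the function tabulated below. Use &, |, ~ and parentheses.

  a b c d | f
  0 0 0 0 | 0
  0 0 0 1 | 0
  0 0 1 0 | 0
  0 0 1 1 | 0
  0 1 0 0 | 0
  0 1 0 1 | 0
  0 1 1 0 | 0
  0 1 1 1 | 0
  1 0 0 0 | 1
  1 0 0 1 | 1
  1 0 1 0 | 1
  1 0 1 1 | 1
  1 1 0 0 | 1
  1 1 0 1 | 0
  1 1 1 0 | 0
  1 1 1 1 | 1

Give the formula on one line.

  ~b = 1111000011110000
  ~c = 1100110011001100
  ~d = 1010101010101010
  (~c & ~d) = 1000100010001000
  (d & c) = 0001000100010001
  ((~c & ~d) | (d & c)) = 1001100110011001
  (~b | ((~c & ~d) | (d & c))) = 1111100111111001
  (a & (~b | ((~c & ~d) | (d & c)))) = 0000000011111001

(a & (~b | ((~c & ~d) | (d & c))))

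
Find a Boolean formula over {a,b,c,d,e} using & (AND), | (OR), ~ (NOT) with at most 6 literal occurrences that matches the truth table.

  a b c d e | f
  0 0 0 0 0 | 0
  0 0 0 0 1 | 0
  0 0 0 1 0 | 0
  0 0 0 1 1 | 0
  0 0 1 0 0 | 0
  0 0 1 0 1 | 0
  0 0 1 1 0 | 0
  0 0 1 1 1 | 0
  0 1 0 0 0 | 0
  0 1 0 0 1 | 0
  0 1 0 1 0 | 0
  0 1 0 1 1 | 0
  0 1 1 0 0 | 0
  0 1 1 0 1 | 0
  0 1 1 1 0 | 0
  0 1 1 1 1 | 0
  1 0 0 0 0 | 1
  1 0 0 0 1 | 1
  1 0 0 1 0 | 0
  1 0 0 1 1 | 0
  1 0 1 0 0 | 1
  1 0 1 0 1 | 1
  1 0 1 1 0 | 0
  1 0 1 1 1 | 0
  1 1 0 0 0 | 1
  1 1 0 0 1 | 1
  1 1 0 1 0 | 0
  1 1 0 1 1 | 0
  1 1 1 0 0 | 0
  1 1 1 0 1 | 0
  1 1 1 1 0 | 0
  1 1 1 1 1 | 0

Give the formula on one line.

  ~c = 11110000111100001111000011110000
  ~b = 11111111000000001111111100000000
  (~c | ~b) = 11111111111100001111111111110000
  ~d = 11001100110011001100110011001100
  (~c | ~d) = 11111100111111001111110011111100
  (a & (~c | ~d)) = 00000000000000001111110011111100
  ((~c | ~b) & (a & (~c | ~d))) = 00000000000000001111110011110000
  (((~c | ~b) & (a & (~c | ~d))) & ~d) = 00000000000000001100110011000000

(((~c | ~b) & (a & (~c | ~d))) & ~d)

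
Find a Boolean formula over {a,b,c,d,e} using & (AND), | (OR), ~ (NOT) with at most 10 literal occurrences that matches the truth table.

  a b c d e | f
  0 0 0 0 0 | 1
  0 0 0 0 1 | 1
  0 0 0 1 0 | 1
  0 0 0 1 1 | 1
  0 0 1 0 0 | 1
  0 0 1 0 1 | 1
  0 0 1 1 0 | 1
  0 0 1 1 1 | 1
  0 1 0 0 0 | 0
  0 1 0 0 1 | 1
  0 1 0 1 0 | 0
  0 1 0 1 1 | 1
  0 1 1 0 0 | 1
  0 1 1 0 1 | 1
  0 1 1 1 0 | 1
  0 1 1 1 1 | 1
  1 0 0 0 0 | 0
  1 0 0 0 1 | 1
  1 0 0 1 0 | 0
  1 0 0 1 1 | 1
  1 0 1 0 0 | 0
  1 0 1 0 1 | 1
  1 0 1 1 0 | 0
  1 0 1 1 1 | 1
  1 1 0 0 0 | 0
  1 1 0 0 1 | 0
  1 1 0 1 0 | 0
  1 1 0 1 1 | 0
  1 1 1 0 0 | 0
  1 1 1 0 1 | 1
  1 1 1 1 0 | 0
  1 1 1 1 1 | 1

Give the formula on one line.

  ~a = 11111111111111110000000000000000
  (~a | e) = 11111111111111110101010101010101
  ~b = 11111111000000001111111100000000
  (~b | e) = 11111111010101011111111101010101
  (b & (~b | e)) = 00000000010101010000000001010101
  ((b & (~b | e)) & ~a) = 00000000010101010000000000000000
  (b & c) = 00000000000011110000000000001111
  ((b & c) | ~b) = 11111111000011111111111100001111
  (((b & (~b | e)) & ~a) | ((b & c) | ~b)) = 11111111010111111111111100001111
  ((~a | e) & (((b & (~b | e)) & ~a) | ((b & c) | ~b))) = 11111111010111110101010100000101

((~a | e) & (((b & (~b | e)) & ~a) | ((b & c) | ~b)))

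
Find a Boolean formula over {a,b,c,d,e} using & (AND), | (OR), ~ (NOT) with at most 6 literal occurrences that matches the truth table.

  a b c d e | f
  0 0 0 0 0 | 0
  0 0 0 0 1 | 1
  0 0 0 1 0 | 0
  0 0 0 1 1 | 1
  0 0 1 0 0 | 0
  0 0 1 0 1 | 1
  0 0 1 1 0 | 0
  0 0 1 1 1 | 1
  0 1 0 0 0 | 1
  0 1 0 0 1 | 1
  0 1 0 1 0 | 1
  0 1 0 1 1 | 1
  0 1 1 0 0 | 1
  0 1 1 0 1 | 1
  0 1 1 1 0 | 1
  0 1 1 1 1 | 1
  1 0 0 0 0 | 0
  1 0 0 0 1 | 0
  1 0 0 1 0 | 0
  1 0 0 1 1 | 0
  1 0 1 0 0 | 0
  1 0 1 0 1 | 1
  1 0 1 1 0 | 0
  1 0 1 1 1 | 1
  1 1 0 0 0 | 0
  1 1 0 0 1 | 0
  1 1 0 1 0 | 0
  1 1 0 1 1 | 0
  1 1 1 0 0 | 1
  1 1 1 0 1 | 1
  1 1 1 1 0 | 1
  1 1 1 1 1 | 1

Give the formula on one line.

((~a | c) & (e | b))

  ~a = 11111111111111110000000000000000
  (~a | c) = 11111111111111110000111100001111
  (e | b) = 01010101111111110101010111111111
  ((~a | c) & (e | b)) = 01010101111111110000010100001111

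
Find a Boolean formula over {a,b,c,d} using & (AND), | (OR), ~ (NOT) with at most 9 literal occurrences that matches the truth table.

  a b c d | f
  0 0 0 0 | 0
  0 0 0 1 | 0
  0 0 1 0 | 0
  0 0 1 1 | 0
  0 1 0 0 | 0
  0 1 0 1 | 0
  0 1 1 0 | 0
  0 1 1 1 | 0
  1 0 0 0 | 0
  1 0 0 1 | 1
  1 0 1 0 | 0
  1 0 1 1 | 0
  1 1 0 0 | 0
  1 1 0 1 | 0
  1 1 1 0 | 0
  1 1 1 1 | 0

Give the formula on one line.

  ~b = 1111000011110000
  (~b | c) = 1111001111110011
  (a & (~b | c)) = 0000000011110011
  ~d = 1010101010101010
  ((a & (~b | c)) | ~d) = 1010101011111011
  ~c = 1100110011001100
  (d & ~c) = 0100010001000100
  (((a & (~b | c)) | ~d) & (d & ~c)) = 0000000001000000

(((a & (~b | c)) | ~d) & (d & ~c))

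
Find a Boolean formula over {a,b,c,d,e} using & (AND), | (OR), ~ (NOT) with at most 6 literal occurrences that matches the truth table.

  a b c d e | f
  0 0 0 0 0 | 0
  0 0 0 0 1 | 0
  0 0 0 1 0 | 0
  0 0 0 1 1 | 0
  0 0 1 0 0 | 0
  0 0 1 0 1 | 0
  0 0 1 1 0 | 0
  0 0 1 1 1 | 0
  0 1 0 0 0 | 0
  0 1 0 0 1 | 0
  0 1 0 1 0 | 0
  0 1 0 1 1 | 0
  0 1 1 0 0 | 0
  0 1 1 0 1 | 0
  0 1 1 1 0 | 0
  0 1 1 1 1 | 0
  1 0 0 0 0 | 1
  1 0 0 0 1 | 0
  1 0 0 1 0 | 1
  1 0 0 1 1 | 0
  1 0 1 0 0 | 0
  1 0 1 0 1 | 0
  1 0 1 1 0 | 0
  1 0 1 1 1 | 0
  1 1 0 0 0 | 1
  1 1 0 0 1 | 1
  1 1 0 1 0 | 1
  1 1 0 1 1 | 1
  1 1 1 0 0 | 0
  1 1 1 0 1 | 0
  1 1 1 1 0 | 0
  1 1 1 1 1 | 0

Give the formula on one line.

  ~e = 10101010101010101010101010101010
  (~e | b) = 10101010111111111010101011111111
  ~c = 11110000111100001111000011110000
  (a & ~c) = 00000000000000001111000011110000
  ((~e | b) & (a & ~c)) = 00000000000000001010000011110000

((~e | b) & (a & ~c))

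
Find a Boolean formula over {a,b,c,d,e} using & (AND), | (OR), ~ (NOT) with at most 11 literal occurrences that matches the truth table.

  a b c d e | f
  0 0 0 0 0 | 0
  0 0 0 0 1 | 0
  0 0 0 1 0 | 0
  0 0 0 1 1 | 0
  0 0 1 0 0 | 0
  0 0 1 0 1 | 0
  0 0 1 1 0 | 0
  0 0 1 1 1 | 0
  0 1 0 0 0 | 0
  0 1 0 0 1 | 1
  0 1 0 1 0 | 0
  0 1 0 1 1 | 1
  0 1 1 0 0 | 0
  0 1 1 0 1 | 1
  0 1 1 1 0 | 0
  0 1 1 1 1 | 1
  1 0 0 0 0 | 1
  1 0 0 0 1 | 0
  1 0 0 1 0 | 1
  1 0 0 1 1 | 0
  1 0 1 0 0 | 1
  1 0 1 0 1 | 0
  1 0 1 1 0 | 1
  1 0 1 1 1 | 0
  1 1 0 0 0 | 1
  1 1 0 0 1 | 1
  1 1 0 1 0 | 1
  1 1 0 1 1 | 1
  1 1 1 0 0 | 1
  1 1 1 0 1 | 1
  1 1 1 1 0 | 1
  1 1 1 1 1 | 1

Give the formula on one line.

((((c & b) | (a & ~e)) | ((~e & d) | b)) & (e | a))

  (c & b) = 00000000000011110000000000001111
  ~e = 10101010101010101010101010101010
  (a & ~e) = 00000000000000001010101010101010
  ((c & b) | (a & ~e)) = 00000000000011111010101010101111
  (~e & d) = 00100010001000100010001000100010
  ((~e & d) | b) = 00100010111111110010001011111111
  (((c & b) | (a & ~e)) | ((~e & d) | b)) = 00100010111111111010101011111111
  (e | a) = 01010101010101011111111111111111
  ((((c & b) | (a & ~e)) | ((~e & d) | b)) & (e | a)) = 00000000010101011010101011111111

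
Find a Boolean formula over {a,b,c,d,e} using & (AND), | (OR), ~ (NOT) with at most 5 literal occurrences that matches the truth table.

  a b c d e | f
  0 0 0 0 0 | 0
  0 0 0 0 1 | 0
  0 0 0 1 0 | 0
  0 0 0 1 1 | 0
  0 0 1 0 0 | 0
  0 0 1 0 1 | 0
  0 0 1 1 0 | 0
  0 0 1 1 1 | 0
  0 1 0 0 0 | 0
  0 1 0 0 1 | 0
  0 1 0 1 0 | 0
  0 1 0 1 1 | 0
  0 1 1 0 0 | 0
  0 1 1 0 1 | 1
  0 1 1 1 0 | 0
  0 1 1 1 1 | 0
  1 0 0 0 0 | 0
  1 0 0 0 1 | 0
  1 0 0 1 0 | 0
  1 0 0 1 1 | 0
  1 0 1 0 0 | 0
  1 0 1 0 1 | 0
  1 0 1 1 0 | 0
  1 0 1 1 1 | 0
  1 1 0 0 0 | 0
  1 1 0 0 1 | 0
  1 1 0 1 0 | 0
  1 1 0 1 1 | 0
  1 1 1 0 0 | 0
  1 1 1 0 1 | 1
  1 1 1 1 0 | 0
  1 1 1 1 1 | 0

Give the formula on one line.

(((e & ~d) & c) & b)

  ~d = 11001100110011001100110011001100
  (e & ~d) = 01000100010001000100010001000100
  ((e & ~d) & c) = 00000100000001000000010000000100
  (((e & ~d) & c) & b) = 00000000000001000000000000000100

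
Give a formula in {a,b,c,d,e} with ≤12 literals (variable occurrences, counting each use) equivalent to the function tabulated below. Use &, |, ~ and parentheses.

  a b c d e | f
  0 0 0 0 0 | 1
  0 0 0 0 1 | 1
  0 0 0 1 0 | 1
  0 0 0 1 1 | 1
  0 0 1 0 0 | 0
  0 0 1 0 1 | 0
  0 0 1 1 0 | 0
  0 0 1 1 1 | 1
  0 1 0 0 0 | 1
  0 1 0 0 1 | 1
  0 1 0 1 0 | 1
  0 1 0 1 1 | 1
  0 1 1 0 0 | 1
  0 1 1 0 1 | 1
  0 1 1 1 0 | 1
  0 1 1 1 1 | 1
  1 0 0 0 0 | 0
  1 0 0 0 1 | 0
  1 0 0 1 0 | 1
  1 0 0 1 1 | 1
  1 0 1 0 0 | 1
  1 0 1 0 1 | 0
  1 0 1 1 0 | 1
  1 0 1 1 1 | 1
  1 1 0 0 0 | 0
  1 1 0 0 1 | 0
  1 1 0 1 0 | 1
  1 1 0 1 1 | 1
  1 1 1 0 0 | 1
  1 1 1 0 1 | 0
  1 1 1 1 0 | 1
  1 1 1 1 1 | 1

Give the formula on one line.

(((d & (e | a)) | ((~c | b) & ~a)) | (c & (~e & a)))

  (e | a) = 01010101010101011111111111111111
  (d & (e | a)) = 00010001000100010011001100110011
  ~c = 11110000111100001111000011110000
  (~c | b) = 11110000111111111111000011111111
  ~a = 11111111111111110000000000000000
  ((~c | b) & ~a) = 11110000111111110000000000000000
  ((d & (e | a)) | ((~c | b) & ~a)) = 11110001111111110011001100110011
  ~e = 10101010101010101010101010101010
  (~e & a) = 00000000000000001010101010101010
  (c & (~e & a)) = 00000000000000000000101000001010
  (((d & (e | a)) | ((~c | b) & ~a)) | (c & (~e & a))) = 11110001111111110011101100111011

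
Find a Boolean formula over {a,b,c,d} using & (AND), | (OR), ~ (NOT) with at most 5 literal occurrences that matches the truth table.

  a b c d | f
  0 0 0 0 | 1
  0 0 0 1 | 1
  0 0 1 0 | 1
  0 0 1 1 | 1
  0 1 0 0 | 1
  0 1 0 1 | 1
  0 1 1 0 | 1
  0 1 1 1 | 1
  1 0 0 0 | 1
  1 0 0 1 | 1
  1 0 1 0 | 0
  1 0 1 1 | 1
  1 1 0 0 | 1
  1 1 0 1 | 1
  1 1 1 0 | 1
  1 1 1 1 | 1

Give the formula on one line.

  (d | b) = 0101111101011111
  ~c = 1100110011001100
  ((d | b) | ~c) = 1101111111011111
  ~a = 1111111100000000
  (~c | ~a) = 1111111111001100
  (((d | b) | ~c) | (~c | ~a)) = 1111111111011111

(((d | b) | ~c) | (~c | ~a))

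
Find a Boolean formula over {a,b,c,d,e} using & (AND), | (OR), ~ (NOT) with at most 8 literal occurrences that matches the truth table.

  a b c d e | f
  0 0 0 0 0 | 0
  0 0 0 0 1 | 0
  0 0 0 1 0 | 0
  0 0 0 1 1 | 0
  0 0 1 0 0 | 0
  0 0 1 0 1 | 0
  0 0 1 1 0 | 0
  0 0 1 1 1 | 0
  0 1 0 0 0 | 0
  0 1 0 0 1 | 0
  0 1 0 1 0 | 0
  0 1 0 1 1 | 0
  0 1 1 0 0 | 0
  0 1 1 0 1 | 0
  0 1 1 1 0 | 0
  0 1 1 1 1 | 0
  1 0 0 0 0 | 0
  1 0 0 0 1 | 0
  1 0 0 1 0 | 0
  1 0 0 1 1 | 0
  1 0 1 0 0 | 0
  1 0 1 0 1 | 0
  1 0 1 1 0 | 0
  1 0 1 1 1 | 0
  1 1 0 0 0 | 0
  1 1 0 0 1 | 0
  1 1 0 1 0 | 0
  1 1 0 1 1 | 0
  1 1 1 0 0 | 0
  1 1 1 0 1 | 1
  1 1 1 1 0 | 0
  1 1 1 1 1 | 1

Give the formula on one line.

(c & (((~a | e) | d) & (a & ((~d | e) & b))))

  ~a = 11111111111111110000000000000000
  (~a | e) = 11111111111111110101010101010101
  ((~a | e) | d) = 11111111111111110111011101110111
  ~d = 11001100110011001100110011001100
  (~d | e) = 11011101110111011101110111011101
  ((~d | e) & b) = 00000000110111010000000011011101
  (a & ((~d | e) & b)) = 00000000000000000000000011011101
  (((~a | e) | d) & (a & ((~d | e) & b))) = 00000000000000000000000001010101
  (c & (((~a | e) | d) & (a & ((~d | e) & b)))) = 00000000000000000000000000000101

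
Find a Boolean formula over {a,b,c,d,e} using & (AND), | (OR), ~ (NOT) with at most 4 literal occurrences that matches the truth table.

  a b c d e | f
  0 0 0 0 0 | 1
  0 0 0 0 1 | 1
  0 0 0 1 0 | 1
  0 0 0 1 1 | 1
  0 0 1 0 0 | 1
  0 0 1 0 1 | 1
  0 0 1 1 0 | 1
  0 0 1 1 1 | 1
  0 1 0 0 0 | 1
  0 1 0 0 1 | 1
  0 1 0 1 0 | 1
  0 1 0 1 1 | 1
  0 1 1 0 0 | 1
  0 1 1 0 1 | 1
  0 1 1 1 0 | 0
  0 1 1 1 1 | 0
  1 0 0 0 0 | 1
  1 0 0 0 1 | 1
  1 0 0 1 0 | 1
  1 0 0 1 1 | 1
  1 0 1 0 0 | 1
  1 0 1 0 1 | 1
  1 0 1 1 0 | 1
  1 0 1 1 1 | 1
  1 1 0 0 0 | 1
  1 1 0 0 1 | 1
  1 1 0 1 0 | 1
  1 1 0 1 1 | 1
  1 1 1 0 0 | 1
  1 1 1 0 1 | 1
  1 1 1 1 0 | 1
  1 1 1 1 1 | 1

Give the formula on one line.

((a | ~d) | (~c | ~b))

  ~d = 11001100110011001100110011001100
  (a | ~d) = 11001100110011001111111111111111
  ~c = 11110000111100001111000011110000
  ~b = 11111111000000001111111100000000
  (~c | ~b) = 11111111111100001111111111110000
  ((a | ~d) | (~c | ~b)) = 11111111111111001111111111111111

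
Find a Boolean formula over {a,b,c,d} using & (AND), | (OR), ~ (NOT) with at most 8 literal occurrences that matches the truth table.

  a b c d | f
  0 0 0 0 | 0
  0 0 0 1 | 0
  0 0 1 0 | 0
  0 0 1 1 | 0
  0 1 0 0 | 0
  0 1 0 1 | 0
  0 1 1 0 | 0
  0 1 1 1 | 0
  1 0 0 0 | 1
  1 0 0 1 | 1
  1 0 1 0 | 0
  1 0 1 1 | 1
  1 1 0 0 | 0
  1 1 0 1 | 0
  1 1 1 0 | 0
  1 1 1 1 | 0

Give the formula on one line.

(((~c | (b | d)) & a) & ~b)

  ~c = 1100110011001100
  (b | d) = 0101111101011111
  (~c | (b | d)) = 1101111111011111
  ((~c | (b | d)) & a) = 0000000011011111
  ~b = 1111000011110000
  (((~c | (b | d)) & a) & ~b) = 0000000011010000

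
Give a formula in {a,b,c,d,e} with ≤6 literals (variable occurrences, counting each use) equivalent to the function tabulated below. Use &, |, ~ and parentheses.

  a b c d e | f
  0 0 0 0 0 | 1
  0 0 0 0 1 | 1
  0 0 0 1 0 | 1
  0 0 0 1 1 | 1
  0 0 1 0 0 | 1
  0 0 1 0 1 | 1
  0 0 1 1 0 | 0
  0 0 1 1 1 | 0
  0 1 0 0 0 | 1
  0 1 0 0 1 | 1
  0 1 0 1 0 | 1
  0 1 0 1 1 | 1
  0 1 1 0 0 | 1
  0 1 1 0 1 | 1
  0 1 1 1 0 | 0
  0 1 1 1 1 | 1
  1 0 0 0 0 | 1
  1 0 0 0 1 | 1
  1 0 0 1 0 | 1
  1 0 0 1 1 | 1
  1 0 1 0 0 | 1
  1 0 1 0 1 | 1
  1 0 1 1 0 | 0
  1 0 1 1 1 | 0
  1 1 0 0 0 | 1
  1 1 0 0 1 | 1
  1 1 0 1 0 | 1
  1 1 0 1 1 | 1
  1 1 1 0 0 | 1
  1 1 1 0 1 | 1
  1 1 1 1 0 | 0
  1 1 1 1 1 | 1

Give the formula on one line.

  (e & b) = 00000000010101010000000001010101
  ~d = 11001100110011001100110011001100
  ~c = 11110000111100001111000011110000
  (~d | ~c) = 11111100111111001111110011111100
  ((e & b) | (~d | ~c)) = 11111100111111011111110011111101

((e & b) | (~d | ~c))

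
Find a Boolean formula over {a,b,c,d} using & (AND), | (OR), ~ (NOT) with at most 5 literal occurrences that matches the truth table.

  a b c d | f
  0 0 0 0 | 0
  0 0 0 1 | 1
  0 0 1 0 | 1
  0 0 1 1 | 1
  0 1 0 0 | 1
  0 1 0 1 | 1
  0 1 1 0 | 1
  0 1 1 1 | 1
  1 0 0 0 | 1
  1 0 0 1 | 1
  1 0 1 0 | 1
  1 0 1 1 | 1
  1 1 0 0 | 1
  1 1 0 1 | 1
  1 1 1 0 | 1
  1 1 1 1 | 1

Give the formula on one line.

(d | (c | ((b | a) & ~d)))

  (b | a) = 0000111111111111
  ~d = 1010101010101010
  ((b | a) & ~d) = 0000101010101010
  (c | ((b | a) & ~d)) = 0011101110111011
  (d | (c | ((b | a) & ~d))) = 0111111111111111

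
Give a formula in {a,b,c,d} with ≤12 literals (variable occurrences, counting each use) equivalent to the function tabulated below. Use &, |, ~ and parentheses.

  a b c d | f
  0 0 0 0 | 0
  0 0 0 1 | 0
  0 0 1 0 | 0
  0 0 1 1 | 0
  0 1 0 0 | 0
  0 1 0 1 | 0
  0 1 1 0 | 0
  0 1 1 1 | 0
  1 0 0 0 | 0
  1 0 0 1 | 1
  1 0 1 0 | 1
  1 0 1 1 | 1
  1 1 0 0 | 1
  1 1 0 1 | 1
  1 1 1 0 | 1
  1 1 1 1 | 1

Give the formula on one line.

  ~a = 1111111100000000
  ~b = 1111000011110000
  (c & ~b) = 0011000000110000
  (~a | (c & ~b)) = 1111111100110000
  ((~a | (c & ~b)) | d) = 1111111101110101
  (d & b) = 0000010100000101
  ((d & b) | c) = 0011011100110111
  (((~a | (c & ~b)) | d) | ((d & b) | c)) = 1111111101110111
  ((((~a | (c & ~b)) | d) | ((d & b) | c)) | b) = 1111111101111111
  (a & ((((~a | (c & ~b)) | d) | ((d & b) | c)) | b)) = 0000000001111111

(a & ((((~a | (c & ~b)) | d) | ((d & b) | c)) | b))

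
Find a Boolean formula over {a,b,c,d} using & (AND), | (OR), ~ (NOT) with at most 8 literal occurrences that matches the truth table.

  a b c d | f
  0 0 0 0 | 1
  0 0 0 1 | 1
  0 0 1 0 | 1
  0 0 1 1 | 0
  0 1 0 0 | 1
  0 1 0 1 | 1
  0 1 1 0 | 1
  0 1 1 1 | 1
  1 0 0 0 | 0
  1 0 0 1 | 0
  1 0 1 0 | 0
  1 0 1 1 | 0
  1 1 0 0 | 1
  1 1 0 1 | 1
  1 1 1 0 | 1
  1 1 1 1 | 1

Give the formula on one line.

((~a & ~c) | (b | (~d & (d | ~a))))

  ~a = 1111111100000000
  ~c = 1100110011001100
  (~a & ~c) = 1100110000000000
  ~d = 1010101010101010
  (d | ~a) = 1111111101010101
  (~d & (d | ~a)) = 1010101000000000
  (b | (~d & (d | ~a))) = 1010111100001111
  ((~a & ~c) | (b | (~d & (d | ~a)))) = 1110111100001111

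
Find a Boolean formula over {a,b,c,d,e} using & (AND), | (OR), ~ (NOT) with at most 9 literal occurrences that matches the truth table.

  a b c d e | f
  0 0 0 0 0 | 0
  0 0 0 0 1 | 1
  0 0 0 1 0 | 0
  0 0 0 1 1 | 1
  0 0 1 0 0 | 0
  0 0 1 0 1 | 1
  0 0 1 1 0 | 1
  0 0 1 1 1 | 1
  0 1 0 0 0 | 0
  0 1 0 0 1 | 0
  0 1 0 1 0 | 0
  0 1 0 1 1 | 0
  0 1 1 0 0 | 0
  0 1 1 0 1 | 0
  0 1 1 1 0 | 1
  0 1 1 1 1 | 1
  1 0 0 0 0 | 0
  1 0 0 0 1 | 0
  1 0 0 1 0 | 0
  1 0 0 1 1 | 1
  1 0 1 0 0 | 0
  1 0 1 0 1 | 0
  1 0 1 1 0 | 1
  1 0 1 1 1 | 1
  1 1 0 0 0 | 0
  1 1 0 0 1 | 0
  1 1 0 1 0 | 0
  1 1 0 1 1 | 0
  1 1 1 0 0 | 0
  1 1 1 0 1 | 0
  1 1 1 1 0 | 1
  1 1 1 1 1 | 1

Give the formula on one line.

  (d & c) = 00000011000000110000001100000011
  ~a = 11111111111111110000000000000000
  ~e = 10101010101010101010101010101010
  (~e | d) = 10111011101110111011101110111011
  (~a | (~e | d)) = 11111111111111111011101110111011
  ((~a | (~e | d)) & e) = 01010101010101010001000100010001
  ~b = 11111111000000001111111100000000
  (((~a | (~e | d)) & e) & ~b) = 01010101000000000001000100000000
  ((d & c) | (((~a | (~e | d)) & e) & ~b)) = 01010111000000110001001100000011

((d & c) | (((~a | (~e | d)) & e) & ~b))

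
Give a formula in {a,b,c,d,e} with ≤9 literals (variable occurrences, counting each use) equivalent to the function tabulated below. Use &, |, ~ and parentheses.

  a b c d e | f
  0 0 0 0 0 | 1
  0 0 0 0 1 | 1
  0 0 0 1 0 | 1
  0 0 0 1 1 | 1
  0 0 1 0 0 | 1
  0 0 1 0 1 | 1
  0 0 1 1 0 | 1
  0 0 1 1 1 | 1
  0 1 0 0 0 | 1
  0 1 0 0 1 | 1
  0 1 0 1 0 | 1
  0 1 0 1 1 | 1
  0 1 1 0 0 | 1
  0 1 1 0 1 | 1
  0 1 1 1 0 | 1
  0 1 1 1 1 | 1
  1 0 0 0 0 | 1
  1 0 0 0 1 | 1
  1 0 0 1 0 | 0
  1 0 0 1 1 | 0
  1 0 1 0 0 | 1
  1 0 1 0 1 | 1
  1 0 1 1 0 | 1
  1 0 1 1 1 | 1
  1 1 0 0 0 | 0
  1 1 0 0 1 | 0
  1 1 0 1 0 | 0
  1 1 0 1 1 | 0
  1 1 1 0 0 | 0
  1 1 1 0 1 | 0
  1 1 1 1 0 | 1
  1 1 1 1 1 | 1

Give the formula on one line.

(~a | ((~d | (c & a)) & (~b | d)))

  ~a = 11111111111111110000000000000000
  ~d = 11001100110011001100110011001100
  (c & a) = 00000000000000000000111100001111
  (~d | (c & a)) = 11001100110011001100111111001111
  ~b = 11111111000000001111111100000000
  (~b | d) = 11111111001100111111111100110011
  ((~d | (c & a)) & (~b | d)) = 11001100000000001100111100000011
  (~a | ((~d | (c & a)) & (~b | d))) = 11111111111111111100111100000011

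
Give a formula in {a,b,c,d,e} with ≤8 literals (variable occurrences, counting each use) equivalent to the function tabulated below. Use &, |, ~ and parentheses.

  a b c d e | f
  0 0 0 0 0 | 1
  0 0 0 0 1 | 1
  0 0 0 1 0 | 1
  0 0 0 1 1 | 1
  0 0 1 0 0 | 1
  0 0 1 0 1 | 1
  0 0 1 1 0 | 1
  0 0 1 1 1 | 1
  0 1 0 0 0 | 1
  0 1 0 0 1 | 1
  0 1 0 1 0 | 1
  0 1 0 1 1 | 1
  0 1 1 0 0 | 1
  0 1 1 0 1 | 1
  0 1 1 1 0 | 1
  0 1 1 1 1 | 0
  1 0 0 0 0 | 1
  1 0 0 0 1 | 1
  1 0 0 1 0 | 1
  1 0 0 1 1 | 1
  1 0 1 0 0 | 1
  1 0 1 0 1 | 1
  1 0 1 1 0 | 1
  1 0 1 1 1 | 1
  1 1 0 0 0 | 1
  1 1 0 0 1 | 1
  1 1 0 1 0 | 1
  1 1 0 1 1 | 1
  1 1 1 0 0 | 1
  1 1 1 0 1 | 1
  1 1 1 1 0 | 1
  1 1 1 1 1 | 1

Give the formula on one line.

  ~b = 11111111000000001111111100000000
  (~b | a) = 11111111000000001111111111111111
  ~c = 11110000111100001111000011110000
  ((~b | a) | ~c) = 11111111111100001111111111111111
  ~d = 11001100110011001100110011001100
  ~e = 10101010101010101010101010101010
  (~d | ~e) = 11101110111011101110111011101110
  (((~b | a) | ~c) | (~d | ~e)) = 11111111111111101111111111111111

(((~b | a) | ~c) | (~d | ~e))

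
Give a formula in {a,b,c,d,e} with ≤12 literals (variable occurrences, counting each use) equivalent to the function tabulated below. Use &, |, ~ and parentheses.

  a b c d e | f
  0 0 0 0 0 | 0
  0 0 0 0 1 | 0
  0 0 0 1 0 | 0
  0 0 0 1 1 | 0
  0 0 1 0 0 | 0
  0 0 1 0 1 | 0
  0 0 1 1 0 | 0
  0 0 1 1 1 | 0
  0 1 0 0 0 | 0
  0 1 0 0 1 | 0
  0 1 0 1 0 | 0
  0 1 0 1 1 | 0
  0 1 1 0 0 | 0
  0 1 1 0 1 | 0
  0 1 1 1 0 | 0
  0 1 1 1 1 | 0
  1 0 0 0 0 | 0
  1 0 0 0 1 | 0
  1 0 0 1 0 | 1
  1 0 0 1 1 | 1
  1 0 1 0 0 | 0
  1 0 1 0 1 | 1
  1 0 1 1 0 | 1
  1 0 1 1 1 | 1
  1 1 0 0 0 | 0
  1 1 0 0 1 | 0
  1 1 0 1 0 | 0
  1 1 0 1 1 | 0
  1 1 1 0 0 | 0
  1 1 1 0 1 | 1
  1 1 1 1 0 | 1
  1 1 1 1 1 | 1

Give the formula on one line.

  ~e = 10101010101010101010101010101010
  (c & ~e) = 00001010000010100000101000001010
  (d | (c & ~e)) = 00111011001110110011101100111011
  ~b = 11111111000000001111111100000000
  ~d = 11001100110011001100110011001100
  (~b | ~d) = 11111111110011001111111111001100
  ((d | (c & ~e)) & (~b | ~d)) = 00111011000010000011101100001000
  (((d | (c & ~e)) & (~b | ~d)) | c) = 00111111000011110011111100001111
  (d | e) = 01110111011101110111011101110111
  ((d | e) & a) = 00000000000000000111011101110111
  ((((d | (c & ~e)) & (~b | ~d)) | c) & ((d | e) & a)) = 00000000000000000011011100000111

((((d | (c & ~e)) & (~b | ~d)) | c) & ((d | e) & a))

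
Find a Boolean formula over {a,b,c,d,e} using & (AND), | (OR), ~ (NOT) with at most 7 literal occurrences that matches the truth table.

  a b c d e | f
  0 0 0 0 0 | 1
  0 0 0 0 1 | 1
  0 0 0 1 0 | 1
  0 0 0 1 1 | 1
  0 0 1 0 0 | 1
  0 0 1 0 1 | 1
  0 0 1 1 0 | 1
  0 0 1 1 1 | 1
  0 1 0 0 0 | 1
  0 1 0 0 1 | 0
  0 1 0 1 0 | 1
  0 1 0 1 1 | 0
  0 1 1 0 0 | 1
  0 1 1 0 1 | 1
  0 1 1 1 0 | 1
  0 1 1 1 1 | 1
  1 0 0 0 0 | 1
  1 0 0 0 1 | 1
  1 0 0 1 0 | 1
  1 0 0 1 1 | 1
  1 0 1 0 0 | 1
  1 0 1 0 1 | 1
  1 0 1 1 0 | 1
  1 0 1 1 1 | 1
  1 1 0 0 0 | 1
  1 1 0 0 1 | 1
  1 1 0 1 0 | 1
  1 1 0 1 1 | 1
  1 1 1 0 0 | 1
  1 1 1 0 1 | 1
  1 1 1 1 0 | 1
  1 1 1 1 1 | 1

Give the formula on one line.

  (a | c) = 00001111000011111111111111111111
  (e & (a | c)) = 00000101000001010101010101010101
  ~b = 11111111000000001111111100000000
  (~b | a) = 11111111000000001111111111111111
  ((e & (a | c)) | (~b | a)) = 11111111000001011111111111111111
  ~e = 10101010101010101010101010101010
  (~e | a) = 10101010101010101111111111111111
  (((e & (a | c)) | (~b | a)) | (~e | a)) = 11111111101011111111111111111111

(((e & (a | c)) | (~b | a)) | (~e | a))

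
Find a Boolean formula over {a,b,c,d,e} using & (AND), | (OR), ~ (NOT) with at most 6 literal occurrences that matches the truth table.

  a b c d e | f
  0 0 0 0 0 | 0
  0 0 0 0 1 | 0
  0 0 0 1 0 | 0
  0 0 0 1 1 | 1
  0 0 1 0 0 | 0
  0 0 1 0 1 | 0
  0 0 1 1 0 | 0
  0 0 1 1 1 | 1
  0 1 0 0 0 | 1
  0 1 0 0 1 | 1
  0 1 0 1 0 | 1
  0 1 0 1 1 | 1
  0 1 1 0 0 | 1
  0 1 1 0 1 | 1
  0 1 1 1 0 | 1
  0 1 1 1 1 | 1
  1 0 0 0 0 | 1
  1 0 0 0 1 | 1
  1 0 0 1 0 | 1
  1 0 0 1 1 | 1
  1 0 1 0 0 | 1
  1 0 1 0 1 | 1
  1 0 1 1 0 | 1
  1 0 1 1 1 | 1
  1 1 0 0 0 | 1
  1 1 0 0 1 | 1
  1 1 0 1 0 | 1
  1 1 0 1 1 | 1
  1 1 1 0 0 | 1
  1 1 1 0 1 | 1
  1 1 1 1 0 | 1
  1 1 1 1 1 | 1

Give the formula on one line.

  ~e = 10101010101010101010101010101010
  (d | ~e) = 10111011101110111011101110111011
  (e & (d | ~e)) = 00010001000100010001000100010001
  (b | (e & (d | ~e))) = 00010001111111110001000111111111
  (a | (b | (e & (d | ~e)))) = 00010001111111111111111111111111

(a | (b | (e & (d | ~e))))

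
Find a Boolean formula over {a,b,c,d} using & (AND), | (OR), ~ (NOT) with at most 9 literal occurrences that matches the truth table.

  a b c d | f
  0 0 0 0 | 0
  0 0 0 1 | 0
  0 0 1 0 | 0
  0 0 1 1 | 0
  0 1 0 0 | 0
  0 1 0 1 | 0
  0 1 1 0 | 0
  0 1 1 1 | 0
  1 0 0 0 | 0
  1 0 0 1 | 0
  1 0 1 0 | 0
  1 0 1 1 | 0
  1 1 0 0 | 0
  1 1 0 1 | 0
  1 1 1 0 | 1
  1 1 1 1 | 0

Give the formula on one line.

  ~c = 1100110011001100
  (b | ~c) = 1100111111001111
  ~d = 1010101010101010
  (~d | b) = 1010111110101111
  (c & (~d | b)) = 0010001100100011
  (a & ~d) = 0000000010101010
  ((c & (~d | b)) & (a & ~d)) = 0000000000100010
  ((b | ~c) & ((c & (~d | b)) & (a & ~d))) = 0000000000000010

((b | ~c) & ((c & (~d | b)) & (a & ~d)))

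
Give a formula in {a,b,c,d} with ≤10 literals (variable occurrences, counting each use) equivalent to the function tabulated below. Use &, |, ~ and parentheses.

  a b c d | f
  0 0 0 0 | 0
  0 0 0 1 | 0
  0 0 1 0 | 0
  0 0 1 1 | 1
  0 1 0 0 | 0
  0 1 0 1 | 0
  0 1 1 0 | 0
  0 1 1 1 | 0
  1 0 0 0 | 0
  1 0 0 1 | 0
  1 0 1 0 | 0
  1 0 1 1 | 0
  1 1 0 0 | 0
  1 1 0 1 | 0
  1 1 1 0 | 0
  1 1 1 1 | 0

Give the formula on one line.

  ~c = 1100110011001100
  ~b = 1111000011110000
  (a | ~b) = 1111000011111111
  (~c | (a | ~b)) = 1111110011111111
  ~a = 1111111100000000
  (~c | ~a) = 1111111111001100
  ((~c | ~a) & d) = 0101010101000100
  (d & c) = 0001000100010001
  (((~c | ~a) & d) & (d & c)) = 0001000100000000
  ((~c | (a | ~b)) & (((~c | ~a) & d) & (d & c))) = 0001000000000000

((~c | (a | ~b)) & (((~c | ~a) & d) & (d & c)))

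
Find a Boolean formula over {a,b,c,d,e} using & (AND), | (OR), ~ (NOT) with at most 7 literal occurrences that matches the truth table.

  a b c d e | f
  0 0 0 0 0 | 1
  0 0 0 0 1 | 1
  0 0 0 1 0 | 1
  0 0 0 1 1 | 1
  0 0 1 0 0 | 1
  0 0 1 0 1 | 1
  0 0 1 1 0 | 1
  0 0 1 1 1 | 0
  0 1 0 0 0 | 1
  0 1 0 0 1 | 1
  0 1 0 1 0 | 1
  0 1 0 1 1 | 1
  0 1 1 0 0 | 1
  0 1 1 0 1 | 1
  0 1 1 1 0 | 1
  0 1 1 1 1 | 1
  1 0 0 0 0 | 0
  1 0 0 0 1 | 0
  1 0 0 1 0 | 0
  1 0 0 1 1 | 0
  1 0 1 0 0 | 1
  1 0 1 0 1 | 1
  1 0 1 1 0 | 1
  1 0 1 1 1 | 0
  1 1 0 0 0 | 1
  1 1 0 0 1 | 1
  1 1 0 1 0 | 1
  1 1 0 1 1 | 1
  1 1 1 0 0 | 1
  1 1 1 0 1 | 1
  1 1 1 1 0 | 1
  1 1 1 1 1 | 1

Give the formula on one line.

(b | ((c | ~a) & ((~c | ~d) | ~e)))

  ~a = 11111111111111110000000000000000
  (c | ~a) = 11111111111111110000111100001111
  ~c = 11110000111100001111000011110000
  ~d = 11001100110011001100110011001100
  (~c | ~d) = 11111100111111001111110011111100
  ~e = 10101010101010101010101010101010
  ((~c | ~d) | ~e) = 11111110111111101111111011111110
  ((c | ~a) & ((~c | ~d) | ~e)) = 11111110111111100000111000001110
  (b | ((c | ~a) & ((~c | ~d) | ~e))) = 11111110111111110000111011111111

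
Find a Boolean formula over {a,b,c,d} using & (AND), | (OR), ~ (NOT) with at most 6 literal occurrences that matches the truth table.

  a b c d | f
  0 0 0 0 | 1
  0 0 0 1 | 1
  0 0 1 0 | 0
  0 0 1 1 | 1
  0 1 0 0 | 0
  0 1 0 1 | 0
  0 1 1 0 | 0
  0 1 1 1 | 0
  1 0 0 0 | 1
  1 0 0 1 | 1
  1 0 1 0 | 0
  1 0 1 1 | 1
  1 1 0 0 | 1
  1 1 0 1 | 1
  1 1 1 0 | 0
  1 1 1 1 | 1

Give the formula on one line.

  ~b = 1111000011110000
  (a | ~b) = 1111000011111111
  ~c = 1100110011001100
  (d | ~c) = 1101110111011101
  ((a | ~b) & (d | ~c)) = 1101000011011101

((a | ~b) & (d | ~c))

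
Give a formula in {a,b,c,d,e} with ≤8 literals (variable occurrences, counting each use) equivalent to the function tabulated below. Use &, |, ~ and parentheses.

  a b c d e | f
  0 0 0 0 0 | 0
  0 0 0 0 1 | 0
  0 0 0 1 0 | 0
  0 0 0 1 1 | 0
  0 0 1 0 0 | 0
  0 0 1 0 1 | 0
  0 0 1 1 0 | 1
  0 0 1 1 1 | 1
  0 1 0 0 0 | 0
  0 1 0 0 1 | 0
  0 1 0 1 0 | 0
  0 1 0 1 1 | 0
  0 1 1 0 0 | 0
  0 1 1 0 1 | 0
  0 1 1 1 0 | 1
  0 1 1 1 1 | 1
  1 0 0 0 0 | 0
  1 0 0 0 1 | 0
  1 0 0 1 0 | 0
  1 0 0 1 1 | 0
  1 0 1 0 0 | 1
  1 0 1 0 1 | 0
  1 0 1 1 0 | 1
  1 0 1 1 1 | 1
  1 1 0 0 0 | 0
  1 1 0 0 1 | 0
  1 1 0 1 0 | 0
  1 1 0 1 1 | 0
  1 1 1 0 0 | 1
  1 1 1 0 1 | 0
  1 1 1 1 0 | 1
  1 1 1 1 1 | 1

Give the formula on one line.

  (d & c) = 00000011000000110000001100000011
  (a | e) = 01010101010101011111111111111111
  ~e = 10101010101010101010101010101010
  (c & ~e) = 00001010000010100000101000001010
  ((a | e) & (c & ~e)) = 00000000000000000000101000001010
  ((d & c) | ((a | e) & (c & ~e))) = 00000011000000110000101100001011

((d & c) | ((a | e) & (c & ~e)))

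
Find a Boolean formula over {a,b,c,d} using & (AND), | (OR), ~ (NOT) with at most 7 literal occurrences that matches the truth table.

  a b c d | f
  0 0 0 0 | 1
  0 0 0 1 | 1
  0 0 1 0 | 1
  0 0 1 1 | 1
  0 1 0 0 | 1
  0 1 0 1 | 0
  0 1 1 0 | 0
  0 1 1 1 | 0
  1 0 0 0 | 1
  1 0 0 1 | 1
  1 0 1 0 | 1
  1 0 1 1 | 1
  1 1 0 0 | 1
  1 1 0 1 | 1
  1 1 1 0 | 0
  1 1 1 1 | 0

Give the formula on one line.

(~b | (~c & (~d | a)))

  ~b = 1111000011110000
  ~c = 1100110011001100
  ~d = 1010101010101010
  (~d | a) = 1010101011111111
  (~c & (~d | a)) = 1000100011001100
  (~b | (~c & (~d | a))) = 1111100011111100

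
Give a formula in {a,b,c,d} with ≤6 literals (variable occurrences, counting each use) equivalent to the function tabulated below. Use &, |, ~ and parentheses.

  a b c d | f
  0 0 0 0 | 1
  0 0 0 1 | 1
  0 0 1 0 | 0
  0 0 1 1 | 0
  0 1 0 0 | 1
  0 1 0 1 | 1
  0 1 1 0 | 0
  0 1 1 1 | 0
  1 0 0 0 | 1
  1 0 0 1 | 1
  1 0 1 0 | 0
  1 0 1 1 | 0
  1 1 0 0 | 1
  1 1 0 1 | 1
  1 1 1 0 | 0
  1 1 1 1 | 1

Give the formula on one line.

((b & (d & a)) | ~c)

  (d & a) = 0000000001010101
  (b & (d & a)) = 0000000000000101
  ~c = 1100110011001100
  ((b & (d & a)) | ~c) = 1100110011001101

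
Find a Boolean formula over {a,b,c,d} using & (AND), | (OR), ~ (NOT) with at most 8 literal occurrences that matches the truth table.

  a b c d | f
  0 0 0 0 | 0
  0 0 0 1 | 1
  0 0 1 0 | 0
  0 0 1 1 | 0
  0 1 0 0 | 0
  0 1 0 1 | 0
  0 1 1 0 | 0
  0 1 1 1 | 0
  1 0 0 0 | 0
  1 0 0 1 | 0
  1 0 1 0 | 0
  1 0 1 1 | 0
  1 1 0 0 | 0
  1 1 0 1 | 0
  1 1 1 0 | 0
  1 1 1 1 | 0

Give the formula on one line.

  ~a = 1111111100000000
  ~c = 1100110011001100
  (~a & ~c) = 1100110000000000
  ~b = 1111000011110000
  ((~a & ~c) & ~b) = 1100000000000000
  (d & ~c) = 0100010001000100
  (((~a & ~c) & ~b) & (d & ~c)) = 0100000000000000

(((~a & ~c) & ~b) & (d & ~c))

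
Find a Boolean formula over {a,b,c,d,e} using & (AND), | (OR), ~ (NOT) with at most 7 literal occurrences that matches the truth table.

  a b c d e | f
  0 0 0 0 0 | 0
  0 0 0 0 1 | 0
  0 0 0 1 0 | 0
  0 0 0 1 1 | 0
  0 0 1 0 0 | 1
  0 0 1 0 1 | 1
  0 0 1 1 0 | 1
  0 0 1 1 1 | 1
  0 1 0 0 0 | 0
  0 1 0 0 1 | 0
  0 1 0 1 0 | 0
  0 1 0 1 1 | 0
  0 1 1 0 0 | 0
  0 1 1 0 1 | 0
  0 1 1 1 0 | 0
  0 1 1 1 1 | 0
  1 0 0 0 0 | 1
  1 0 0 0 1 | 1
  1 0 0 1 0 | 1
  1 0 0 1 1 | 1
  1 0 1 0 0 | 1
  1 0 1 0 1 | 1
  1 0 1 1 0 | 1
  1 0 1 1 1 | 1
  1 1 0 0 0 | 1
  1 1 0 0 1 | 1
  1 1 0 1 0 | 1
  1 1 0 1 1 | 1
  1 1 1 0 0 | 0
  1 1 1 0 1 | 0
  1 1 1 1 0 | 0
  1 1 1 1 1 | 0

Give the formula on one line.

((c | a) & (~b | (b & ~c)))

  (c | a) = 00001111000011111111111111111111
  ~b = 11111111000000001111111100000000
  ~c = 11110000111100001111000011110000
  (b & ~c) = 00000000111100000000000011110000
  (~b | (b & ~c)) = 11111111111100001111111111110000
  ((c | a) & (~b | (b & ~c))) = 00001111000000001111111111110000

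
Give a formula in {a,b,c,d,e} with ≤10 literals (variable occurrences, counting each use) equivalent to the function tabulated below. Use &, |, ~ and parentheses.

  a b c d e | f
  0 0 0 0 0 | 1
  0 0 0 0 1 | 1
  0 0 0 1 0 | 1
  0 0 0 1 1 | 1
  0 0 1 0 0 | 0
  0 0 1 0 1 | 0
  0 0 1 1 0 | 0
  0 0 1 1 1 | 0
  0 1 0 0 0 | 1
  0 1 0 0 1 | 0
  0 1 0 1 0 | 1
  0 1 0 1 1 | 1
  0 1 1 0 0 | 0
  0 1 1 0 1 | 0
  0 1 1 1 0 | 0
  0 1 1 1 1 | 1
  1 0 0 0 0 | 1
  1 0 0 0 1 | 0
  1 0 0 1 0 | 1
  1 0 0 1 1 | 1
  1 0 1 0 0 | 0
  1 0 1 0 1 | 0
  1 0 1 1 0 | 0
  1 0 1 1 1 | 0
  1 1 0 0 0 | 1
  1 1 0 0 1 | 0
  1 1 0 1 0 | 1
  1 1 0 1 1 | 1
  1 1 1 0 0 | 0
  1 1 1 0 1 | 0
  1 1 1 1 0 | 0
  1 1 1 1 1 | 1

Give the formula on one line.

((((~a & ~b) | d) | ~e) & (~c | (e & b)))

  ~a = 11111111111111110000000000000000
  ~b = 11111111000000001111111100000000
  (~a & ~b) = 11111111000000000000000000000000
  ((~a & ~b) | d) = 11111111001100110011001100110011
  ~e = 10101010101010101010101010101010
  (((~a & ~b) | d) | ~e) = 11111111101110111011101110111011
  ~c = 11110000111100001111000011110000
  (e & b) = 00000000010101010000000001010101
  (~c | (e & b)) = 11110000111101011111000011110101
  ((((~a & ~b) | d) | ~e) & (~c | (e & b))) = 11110000101100011011000010110001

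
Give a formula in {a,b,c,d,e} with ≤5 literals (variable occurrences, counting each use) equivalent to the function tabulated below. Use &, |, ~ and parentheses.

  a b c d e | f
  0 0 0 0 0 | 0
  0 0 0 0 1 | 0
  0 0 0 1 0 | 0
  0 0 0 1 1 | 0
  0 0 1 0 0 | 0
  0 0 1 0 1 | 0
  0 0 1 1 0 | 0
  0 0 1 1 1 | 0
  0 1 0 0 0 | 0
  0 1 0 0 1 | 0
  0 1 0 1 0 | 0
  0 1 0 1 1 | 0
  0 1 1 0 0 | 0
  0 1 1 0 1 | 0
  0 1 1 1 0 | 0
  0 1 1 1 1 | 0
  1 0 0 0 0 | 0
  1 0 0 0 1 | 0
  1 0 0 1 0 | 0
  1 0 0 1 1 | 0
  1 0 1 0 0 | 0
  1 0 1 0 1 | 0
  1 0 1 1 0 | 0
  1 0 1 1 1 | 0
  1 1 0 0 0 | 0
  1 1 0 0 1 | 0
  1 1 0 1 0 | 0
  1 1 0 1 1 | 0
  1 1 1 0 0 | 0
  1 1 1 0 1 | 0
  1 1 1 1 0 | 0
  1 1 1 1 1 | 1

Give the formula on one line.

  (c & b) = 00000000000011110000000000001111
  (e & d) = 00010001000100010001000100010001
  ((c & b) & (e & d)) = 00000000000000010000000000000001
  (a & ((c & b) & (e & d))) = 00000000000000000000000000000001

(a & ((c & b) & (e & d)))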